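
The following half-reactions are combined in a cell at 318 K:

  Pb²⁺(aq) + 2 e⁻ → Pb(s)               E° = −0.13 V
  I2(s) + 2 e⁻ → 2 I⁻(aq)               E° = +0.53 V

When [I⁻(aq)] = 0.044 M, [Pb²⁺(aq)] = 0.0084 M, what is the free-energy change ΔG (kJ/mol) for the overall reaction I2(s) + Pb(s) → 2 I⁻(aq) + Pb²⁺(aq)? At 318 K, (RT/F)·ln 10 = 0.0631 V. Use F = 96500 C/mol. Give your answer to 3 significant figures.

−157 kJ/mol

The standard cell potential is +0.53 − (−0.13) = +0.66 V, with n = 2 electrons in the balanced equation.
Here Q = [I⁻(aq)]^2·[Pb²⁺(aq)] = 1.63×10^−5 (log Q = −4.789), giving E = +0.66 − (0.0631/2)·(−4.789) = +0.8111 V.
Then ΔG = −nFE = −2 × 96500 × +0.8111 J/mol = −157 kJ/mol.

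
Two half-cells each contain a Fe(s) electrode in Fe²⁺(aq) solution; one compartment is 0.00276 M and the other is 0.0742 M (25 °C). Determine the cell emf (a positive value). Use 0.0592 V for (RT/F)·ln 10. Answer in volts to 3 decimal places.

0.042 V

For a concentration cell E°cell = 0, since both electrodes use the same couple.
The compartment with the higher Fe²⁺(aq) concentration (0.0742 M) acts as the cathode; ions are reduced there and produced at the dilute (0.00276 M) anode.
With n = 2, Ecell = −(0.0592/2)·log([dilute]/[conc]) = −(0.0592/2)·log(0.00276/0.0742) = +0.042 V.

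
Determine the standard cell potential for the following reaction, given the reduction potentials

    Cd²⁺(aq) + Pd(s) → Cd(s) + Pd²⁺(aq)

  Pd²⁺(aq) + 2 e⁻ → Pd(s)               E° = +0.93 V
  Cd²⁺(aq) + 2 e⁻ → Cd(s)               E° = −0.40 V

Cd²⁺(aq) gains electrons, so the Cd²⁺/Cd couple is the cathode; the Pd²⁺/Pd couple is the anode.
E°cell = E°(cathode) − E°(anode) = −0.40 − (+0.93) = −1.33 V.

−1.33 V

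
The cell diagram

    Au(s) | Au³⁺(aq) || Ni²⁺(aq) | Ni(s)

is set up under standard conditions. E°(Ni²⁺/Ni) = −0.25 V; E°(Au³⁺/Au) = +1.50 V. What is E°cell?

By convention the left-hand electrode in cell notation is the anode (oxidation) and the right-hand electrode is the cathode (reduction).
E°cell = E°(right) − E°(left) = −0.25 − (+1.50) = −1.75 V.
The negative sign shows that, as written, the cell would require an external voltage to drive the reaction.

−1.75 V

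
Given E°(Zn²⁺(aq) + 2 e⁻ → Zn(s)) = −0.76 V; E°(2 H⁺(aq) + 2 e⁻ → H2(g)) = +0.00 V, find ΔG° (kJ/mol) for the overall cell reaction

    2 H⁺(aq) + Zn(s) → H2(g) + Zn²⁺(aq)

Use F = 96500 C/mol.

−147 kJ/mol

In the reaction as written H⁺(aq) is reduced, so the 2H⁺/H₂ couple is the cathode and Zn²⁺/Zn is the anode.
E°cell = +0.00 − (−0.76) = +0.76 V; balancing electrons gives n = 2.
ΔG° = −nFE°cell = −(2)(96500)(+0.76) J/mol = −147 kJ/mol.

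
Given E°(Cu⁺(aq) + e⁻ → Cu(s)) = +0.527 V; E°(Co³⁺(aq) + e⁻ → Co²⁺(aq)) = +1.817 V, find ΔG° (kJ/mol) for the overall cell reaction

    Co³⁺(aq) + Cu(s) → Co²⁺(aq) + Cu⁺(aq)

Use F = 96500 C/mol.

−124 kJ/mol

In the reaction as written Co³⁺(aq) is reduced, so the Co³⁺/Co²⁺ couple is the cathode and Cu⁺/Cu is the anode.
E°cell = +1.817 − (+0.527) = +1.290 V; balancing electrons gives n = 1.
ΔG° = −nFE°cell = −(1)(96500)(+1.290) J/mol = −124 kJ/mol.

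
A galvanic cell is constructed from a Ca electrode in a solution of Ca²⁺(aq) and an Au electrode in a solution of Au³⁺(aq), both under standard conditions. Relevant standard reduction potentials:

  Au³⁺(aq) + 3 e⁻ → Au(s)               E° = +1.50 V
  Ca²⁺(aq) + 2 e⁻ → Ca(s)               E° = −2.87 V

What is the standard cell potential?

+4.37 V

The Au³⁺/Au couple has the higher E°, so Au ion is reduced (cathode) and Ca is oxidized (anode).
E°cell = E°(cathode) − E°(anode) = +1.50 − (−2.87) = +4.37 V.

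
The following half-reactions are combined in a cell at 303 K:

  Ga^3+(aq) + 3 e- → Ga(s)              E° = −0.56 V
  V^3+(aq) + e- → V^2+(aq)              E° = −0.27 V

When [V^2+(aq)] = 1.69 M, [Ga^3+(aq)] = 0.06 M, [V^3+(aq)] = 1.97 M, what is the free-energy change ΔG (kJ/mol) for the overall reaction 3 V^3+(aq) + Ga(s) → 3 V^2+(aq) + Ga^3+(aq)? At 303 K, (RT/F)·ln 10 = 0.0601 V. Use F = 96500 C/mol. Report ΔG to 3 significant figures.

With V³⁺/V²⁺ reduced at the cathode, E°cell = −0.27 − (−0.56) = +0.29 V and n = 3.
The reaction quotient is ([V^2+(aq)]^3·[Ga^3+(aq)]) / [V^3+(aq)]^3 = 0.0379; by Nernst, E = +0.29 − (0.0601/3)(−1.422) = +0.3185 V.
Then ΔG = −nFE = −3 × 96500 × +0.3185 J/mol = −92.2 kJ/mol.

−92.2 kJ/mol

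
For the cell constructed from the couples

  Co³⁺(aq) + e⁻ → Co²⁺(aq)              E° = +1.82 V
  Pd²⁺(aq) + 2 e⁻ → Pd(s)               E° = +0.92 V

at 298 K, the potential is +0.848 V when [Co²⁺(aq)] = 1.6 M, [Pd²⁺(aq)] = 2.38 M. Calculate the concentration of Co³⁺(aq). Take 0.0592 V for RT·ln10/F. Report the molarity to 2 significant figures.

The Co³⁺/Co²⁺ couple has the larger reduction potential, so it is the cathode: E°cell = +1.82 − (+0.92) = +0.90 V and n = 2.
Rearranging E = E° − (0.0592/n)·log Q gives log Q = 2(+0.90 − (+0.848))/0.0592 = 1.757.
The balanced reaction is 2 Co³⁺(aq) + Pd(s) → 2 Co²⁺(aq) + Pd²⁺(aq), so Q = ([Co²⁺(aq)]^2·[Pd²⁺(aq)]) / [Co³⁺(aq)]^2.
Isolating [Co³⁺(aq)] in Q = 10^{1.757} yields log [Co³⁺(aq)] = −0.486, i.e. 0.33 M.

0.33 M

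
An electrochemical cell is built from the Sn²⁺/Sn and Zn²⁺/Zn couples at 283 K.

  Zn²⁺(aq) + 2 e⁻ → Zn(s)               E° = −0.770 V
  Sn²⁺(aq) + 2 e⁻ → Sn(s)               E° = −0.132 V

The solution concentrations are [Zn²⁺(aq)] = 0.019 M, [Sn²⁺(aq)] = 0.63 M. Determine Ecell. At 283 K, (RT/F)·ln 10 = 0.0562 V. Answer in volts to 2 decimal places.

Sn²⁺/Sn is reduced (cathode, E° = −0.132 V) and Zn²⁺/Zn is oxidized (anode).
E°cell = E°cat − E°an = −0.132 − (−0.770) = +0.638 V; n = 2.
The balanced reaction is Sn²⁺(aq) + Zn(s) → Sn(s) + Zn²⁺(aq), so Q = [Zn²⁺(aq)] / [Sn²⁺(aq)] = 0.0302 and log Q = −1.521.
By the Nernst equation, E = +0.638 − (0.0562/2)·(−1.521) = +0.68 V.

+0.68 V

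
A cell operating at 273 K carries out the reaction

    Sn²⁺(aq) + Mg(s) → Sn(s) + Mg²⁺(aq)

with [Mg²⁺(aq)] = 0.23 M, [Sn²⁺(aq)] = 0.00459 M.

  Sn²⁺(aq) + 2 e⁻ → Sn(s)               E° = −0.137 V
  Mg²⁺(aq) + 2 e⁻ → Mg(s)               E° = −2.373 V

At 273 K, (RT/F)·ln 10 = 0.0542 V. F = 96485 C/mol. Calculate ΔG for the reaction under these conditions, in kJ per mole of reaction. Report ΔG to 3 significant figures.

−423 kJ/mol

With Sn²⁺/Sn reduced at the cathode, E°cell = −0.137 − (−2.373) = +2.236 V and n = 2.
Here Q = [Mg²⁺(aq)] / [Sn²⁺(aq)] = 50.1 (log Q = 1.700), giving E = +2.236 − (0.0542/2)·(1.700) = +2.1899 V.
ΔG = −nFE = −(2)(96485)(+2.1899) J/mol = −423 kJ/mol.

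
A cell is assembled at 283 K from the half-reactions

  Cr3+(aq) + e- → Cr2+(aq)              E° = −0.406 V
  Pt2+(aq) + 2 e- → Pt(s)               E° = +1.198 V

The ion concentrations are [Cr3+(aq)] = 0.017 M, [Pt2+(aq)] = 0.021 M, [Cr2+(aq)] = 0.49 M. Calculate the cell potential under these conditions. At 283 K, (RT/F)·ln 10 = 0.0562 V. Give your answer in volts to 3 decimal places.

+1.639 V

The Pt²⁺/Pt couple has the more positive E°, so it is the cathode; Cr³⁺/Cr²⁺ is the anode.
E°cell = E°cat − E°an = +1.198 − (−0.406) = +1.604 V; n = 2.
Balancing gives Pt2+(aq) + 2 Cr2+(aq) → Pt(s) + 2 Cr3+(aq); hence Q = [Cr3+(aq)]^2 / ([Pt2+(aq)]·[Cr2+(aq)]^2) = 0.0573 (log Q = −1.242).
Applying E = E° − (RT ln10/nF)·log Q gives +1.604 − (0.0562/2)(−1.242) = +1.639 V.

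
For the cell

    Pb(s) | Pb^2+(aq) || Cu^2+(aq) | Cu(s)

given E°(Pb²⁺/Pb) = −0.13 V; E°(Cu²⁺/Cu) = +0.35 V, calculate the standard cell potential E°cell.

By convention the left-hand electrode in cell notation is the anode (oxidation) and the right-hand electrode is the cathode (reduction).
E°cell = E°(right) − E°(left) = +0.35 − (−0.13) = +0.48 V.

+0.48 V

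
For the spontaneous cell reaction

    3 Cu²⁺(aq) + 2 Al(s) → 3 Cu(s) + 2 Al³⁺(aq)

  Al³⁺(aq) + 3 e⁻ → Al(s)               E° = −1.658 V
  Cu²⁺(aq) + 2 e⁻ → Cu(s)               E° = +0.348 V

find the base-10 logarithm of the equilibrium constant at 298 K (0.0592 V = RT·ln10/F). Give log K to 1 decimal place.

The Cu²⁺/Cu couple is reduced (cathode); E°cell = +0.348 − (−1.658) = +2.006 V with n = 6.
At equilibrium E = 0, so log K = nE°cell / 0.0592 = (6)(+2.006) / 0.0592 = 203.3.

log K = 203.3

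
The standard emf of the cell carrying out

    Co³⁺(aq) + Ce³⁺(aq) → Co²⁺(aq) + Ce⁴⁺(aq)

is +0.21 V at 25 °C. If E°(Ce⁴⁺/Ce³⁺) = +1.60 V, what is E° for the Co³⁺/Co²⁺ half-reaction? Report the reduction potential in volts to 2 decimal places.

+1.81 V

In the reaction as written the Co³⁺/Co²⁺ couple is reduced (cathode) and Ce⁴⁺/Ce³⁺ is oxidized (anode), so E°cell = E°(Co³⁺/Co²⁺) − E°(Ce⁴⁺/Ce³⁺).
E°(Co³⁺/Co²⁺) = E°cell + E°(anode) = +0.21 + (+1.60) = +1.81 V.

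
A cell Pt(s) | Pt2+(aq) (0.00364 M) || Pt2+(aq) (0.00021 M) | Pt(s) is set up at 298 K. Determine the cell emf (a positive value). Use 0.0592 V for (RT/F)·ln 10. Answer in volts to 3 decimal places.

0.037 V

For a concentration cell E°cell = 0, since both electrodes use the same couple.
The compartment with the higher Pt2+(aq) concentration (0.00364 M) acts as the cathode; ions are reduced there and produced at the dilute (0.00021 M) anode.
With n = 2, Ecell = −(0.0592/2)·log([dilute]/[conc]) = −(0.0592/2)·log(0.00021/0.00364) = +0.037 V.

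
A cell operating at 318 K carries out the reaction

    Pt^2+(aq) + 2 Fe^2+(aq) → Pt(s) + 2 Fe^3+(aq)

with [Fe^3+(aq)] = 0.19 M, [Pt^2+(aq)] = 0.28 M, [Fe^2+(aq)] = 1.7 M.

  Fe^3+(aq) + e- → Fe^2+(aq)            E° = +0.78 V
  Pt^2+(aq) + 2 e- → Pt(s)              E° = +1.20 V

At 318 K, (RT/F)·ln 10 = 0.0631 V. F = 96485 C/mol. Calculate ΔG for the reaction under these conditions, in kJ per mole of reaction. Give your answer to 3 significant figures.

The standard cell potential is +1.20 − (+0.78) = +0.42 V, with n = 2 electrons in the balanced equation.
The reaction quotient is [Fe^3+(aq)]^2 / ([Pt^2+(aq)]·[Fe^2+(aq)]^2) = 0.0446; by Nernst, E = +0.42 − (0.0631/2)(−1.351) = +0.4626 V.
Then ΔG = −nFE = −2 × 96485 × +0.4626 J/mol = −89.3 kJ/mol.

−89.3 kJ/mol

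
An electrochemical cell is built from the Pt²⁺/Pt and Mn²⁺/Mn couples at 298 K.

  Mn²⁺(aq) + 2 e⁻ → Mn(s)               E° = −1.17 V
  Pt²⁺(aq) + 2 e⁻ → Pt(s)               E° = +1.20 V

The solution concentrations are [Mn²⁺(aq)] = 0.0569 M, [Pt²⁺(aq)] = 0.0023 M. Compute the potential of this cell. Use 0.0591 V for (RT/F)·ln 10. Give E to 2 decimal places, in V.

Pt²⁺/Pt is reduced (cathode, E° = +1.20 V) and Mn²⁺/Mn is oxidized (anode).
E°cell = +1.20 − (−1.17) = +2.37 V, with n = 2 electrons transferred.
Balancing gives Pt²⁺(aq) + Mn(s) → Pt(s) + Mn²⁺(aq); hence Q = [Mn²⁺(aq)] / [Pt²⁺(aq)] = 24.7 (log Q = 1.393).
E = E° − (0.0591/n)·log Q = +2.37 − (0.0591/2)(1.393) = +2.33 V.

+2.33 V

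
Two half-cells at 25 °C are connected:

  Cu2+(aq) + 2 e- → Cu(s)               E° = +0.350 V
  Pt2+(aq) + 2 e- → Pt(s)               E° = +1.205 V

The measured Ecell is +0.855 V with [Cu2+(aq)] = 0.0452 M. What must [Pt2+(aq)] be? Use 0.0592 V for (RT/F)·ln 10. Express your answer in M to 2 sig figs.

With Pt²⁺/Pt at the cathode and Cu²⁺/Cu at the anode, E°cell = +1.205 − (+0.350) = +0.855 V (n = 2).
Rearranging E = E° − (0.0592/n)·log Q gives log Q = 2(+0.855 − (+0.855))/0.0592 = 0.000.
The balanced reaction is Pt2+(aq) + Cu(s) → Pt(s) + Cu2+(aq), so Q = [Cu2+(aq)] / [Pt2+(aq)].
Solving for the unknown gives log [Pt2+(aq)] = −1.345, so [Pt2+(aq)] ≈ 0.045 M.

0.045 M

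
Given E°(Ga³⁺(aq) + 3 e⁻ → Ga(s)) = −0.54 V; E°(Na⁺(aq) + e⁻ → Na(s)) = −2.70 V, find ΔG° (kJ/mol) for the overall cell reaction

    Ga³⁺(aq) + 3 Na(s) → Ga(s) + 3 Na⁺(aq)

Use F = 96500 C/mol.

−625 kJ/mol

In the reaction as written Ga³⁺(aq) is reduced, so the Ga³⁺/Ga couple is the cathode and Na⁺/Na is the anode.
E°cell = −0.54 − (−2.70) = +2.16 V; balancing electrons gives n = 3.
ΔG° = −nFE°cell = −(3)(96500)(+2.16) J/mol = −625 kJ/mol.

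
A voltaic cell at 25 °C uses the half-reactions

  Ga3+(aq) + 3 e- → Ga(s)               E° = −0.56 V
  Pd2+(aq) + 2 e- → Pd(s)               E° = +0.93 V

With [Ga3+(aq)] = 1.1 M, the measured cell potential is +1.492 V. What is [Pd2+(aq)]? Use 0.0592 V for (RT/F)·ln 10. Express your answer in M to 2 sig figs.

Pd²⁺/Pd is the cathode (higher E°); E°cell = +0.93 − (−0.56) = +1.49 V with n = 6.
Rearranging E = E° − (0.0592/n)·log Q gives log Q = 6(+1.49 − (+1.492))/0.0592 = −0.203.
For 3 Pd2+(aq) + 2 Ga(s) → 3 Pd(s) + 2 Ga3+(aq), the reaction quotient is Q = [Ga3+(aq)]^2 / [Pd2+(aq)]^3.
Isolating [Pd2+(aq)] in Q = 10^{−0.203} yields log [Pd2+(aq)] = 0.095, i.e. 1.2 M.

1.2 M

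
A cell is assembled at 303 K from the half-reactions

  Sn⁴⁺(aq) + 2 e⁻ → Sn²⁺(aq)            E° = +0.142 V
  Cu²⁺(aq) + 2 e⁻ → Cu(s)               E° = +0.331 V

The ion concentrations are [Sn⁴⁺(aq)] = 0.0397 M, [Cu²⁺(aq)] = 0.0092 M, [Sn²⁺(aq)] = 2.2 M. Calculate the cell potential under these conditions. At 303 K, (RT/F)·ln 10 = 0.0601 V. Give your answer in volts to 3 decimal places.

The Cu²⁺/Cu couple has the more positive E°, so it is the cathode; Sn⁴⁺/Sn²⁺ is the anode.
E°cell = +0.331 − (+0.142) = +0.189 V, with n = 2 electrons transferred.
For the overall reaction Cu²⁺(aq) + Sn²⁺(aq) → Cu(s) + Sn⁴⁺(aq), Q = [Sn⁴⁺(aq)] / ([Cu²⁺(aq)]·[Sn²⁺(aq)]) = 1.96, giving log Q = 0.293.
E = E° − (0.0601/n)·log Q = +0.189 − (0.0601/2)(0.293) = +0.180 V.

+0.180 V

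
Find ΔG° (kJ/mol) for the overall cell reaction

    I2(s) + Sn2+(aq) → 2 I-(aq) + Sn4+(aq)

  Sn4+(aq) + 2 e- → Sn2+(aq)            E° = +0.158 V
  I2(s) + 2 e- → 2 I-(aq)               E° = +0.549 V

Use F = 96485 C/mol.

−75.5 kJ/mol

In the reaction as written I2(s) is reduced, so the I₂/I⁻ couple is the cathode and Sn⁴⁺/Sn²⁺ is the anode.
E°cell = +0.549 − (+0.158) = +0.391 V; balancing electrons gives n = 2.
ΔG° = −nFE°cell = −(2)(96485)(+0.391) J/mol = −75.5 kJ/mol.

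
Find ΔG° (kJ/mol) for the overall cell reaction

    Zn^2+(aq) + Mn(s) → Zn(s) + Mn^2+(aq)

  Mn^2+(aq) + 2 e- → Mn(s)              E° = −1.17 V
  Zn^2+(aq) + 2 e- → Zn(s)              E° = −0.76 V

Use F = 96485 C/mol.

In the reaction as written Zn^2+(aq) is reduced, so the Zn²⁺/Zn couple is the cathode and Mn²⁺/Mn is the anode.
E°cell = −0.76 − (−1.17) = +0.41 V; balancing electrons gives n = 2.
ΔG° = −nFE°cell = −(2)(96485)(+0.41) J/mol = −79.1 kJ/mol.

−79.1 kJ/mol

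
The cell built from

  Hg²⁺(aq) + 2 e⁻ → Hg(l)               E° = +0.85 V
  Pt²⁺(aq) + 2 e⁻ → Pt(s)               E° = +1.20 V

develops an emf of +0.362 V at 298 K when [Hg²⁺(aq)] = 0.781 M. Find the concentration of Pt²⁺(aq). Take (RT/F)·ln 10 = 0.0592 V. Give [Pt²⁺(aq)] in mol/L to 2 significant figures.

With Pt²⁺/Pt at the cathode and Hg²⁺/Hg at the anode, E°cell = +1.20 − (+0.85) = +0.35 V (n = 2).
Rearranging E = E° − (0.0592/n)·log Q gives log Q = 2(+0.35 − (+0.362))/0.0592 = −0.405.
Balancing electrons gives Pt²⁺(aq) + Hg(l) → Pt(s) + Hg²⁺(aq); thus Q = [Hg²⁺(aq)] / [Pt²⁺(aq)].
Isolating [Pt²⁺(aq)] in Q = 10^{−0.405} yields log [Pt²⁺(aq)] = 0.298, i.e. 2.0 M.

2.0 M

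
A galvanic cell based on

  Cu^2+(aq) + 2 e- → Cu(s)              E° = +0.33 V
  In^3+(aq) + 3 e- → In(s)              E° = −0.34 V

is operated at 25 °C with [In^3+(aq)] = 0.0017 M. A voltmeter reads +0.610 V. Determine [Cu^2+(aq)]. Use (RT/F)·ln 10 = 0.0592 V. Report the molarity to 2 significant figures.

0.00013 M

The Cu²⁺/Cu couple has the larger reduction potential, so it is the cathode: E°cell = +0.33 − (−0.34) = +0.67 V and n = 6.
Rearranging E = E° − (0.0592/n)·log Q gives log Q = 6(+0.67 − (+0.610))/0.0592 = 6.081.
For 3 Cu^2+(aq) + 2 In(s) → 3 Cu(s) + 2 In^3+(aq), the reaction quotient is Q = [In^3+(aq)]^2 / [Cu^2+(aq)]^3.
Isolating [Cu^2+(aq)] in Q = 10^{6.081} yields log [Cu^2+(aq)] = −3.873, i.e. 0.00013 M.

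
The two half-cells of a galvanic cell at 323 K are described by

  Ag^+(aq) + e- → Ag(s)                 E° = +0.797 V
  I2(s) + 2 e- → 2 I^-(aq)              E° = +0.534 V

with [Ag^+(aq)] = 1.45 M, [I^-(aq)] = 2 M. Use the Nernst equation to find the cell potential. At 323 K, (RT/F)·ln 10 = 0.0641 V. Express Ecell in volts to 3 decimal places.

+0.293 V

Since E°(Ag⁺/Ag) > E°(I₂/I⁻), Ag⁺/Ag serves as the cathode.
The standard potential is +0.797 − (+0.534) = +0.263 V and the balanced reaction transfers n = 2 electrons.
Balancing gives 2 Ag^+(aq) + 2 I^-(aq) → 2 Ag(s) + I2(s); hence Q = 1 / ([Ag^+(aq)]^2·[I^-(aq)]^2) = 0.119 (log Q = −0.925).
Applying E = E° − (RT ln10/nF)·log Q gives +0.263 − (0.0641/2)(−0.925) = +0.293 V.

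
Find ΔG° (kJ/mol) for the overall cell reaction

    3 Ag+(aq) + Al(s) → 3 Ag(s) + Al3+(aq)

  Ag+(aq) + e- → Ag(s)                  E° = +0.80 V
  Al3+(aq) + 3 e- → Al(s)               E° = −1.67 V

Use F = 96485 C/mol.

−715 kJ/mol

In the reaction as written Ag+(aq) is reduced, so the Ag⁺/Ag couple is the cathode and Al³⁺/Al is the anode.
E°cell = +0.80 − (−1.67) = +2.47 V; balancing electrons gives n = 3.
ΔG° = −nFE°cell = −(3)(96485)(+2.47) J/mol = −715 kJ/mol.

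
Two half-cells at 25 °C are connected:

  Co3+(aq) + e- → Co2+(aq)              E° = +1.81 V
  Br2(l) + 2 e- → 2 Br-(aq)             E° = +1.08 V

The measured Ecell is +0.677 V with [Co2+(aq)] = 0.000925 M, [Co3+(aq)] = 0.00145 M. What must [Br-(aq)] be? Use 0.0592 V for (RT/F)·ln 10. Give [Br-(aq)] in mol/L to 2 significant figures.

0.081 M

The Co³⁺/Co²⁺ couple has the larger reduction potential, so it is the cathode: E°cell = +1.81 − (+1.08) = +0.73 V and n = 2.
Rearranging E = E° − (0.0592/n)·log Q gives log Q = 2(+0.73 − (+0.677))/0.0592 = 1.791.
Balancing electrons gives 2 Co3+(aq) + 2 Br-(aq) → 2 Co2+(aq) + Br2(l); thus Q = [Co2+(aq)]^2 / ([Co3+(aq)]^2·[Br-(aq)]^2).
Solving for the unknown gives log [Br-(aq)] = −1.091, so [Br-(aq)] ≈ 0.081 M.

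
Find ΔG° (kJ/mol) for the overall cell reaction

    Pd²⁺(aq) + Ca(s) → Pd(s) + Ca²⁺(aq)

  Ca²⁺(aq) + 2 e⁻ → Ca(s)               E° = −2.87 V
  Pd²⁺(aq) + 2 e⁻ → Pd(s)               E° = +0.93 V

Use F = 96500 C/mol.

−733 kJ/mol

In the reaction as written Pd²⁺(aq) is reduced, so the Pd²⁺/Pd couple is the cathode and Ca²⁺/Ca is the anode.
E°cell = +0.93 − (−2.87) = +3.80 V; balancing electrons gives n = 2.
ΔG° = −nFE°cell = −(2)(96500)(+3.80) J/mol = −733 kJ/mol.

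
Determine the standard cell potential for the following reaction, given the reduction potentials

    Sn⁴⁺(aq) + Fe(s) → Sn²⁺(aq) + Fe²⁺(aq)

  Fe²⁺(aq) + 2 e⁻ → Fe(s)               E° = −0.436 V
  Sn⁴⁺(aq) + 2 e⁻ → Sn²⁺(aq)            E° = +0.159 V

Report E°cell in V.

Sn⁴⁺(aq) gains electrons, so the Sn⁴⁺/Sn²⁺ couple is the cathode; the Fe²⁺/Fe couple is the anode.
E°cell = E°(cathode) − E°(anode) = +0.159 − (−0.436) = +0.595 V.
The positive value indicates the reaction is spontaneous as written.

+0.595 V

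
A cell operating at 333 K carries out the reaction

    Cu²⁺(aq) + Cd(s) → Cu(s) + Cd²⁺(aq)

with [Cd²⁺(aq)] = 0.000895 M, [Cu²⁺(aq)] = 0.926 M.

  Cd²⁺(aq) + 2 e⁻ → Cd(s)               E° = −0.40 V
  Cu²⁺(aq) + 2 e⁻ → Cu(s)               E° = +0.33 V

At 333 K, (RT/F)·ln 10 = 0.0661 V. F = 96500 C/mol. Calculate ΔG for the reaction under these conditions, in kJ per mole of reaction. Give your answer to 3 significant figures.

E°cell = +0.33 − (−0.40) = +0.73 V; the balanced reaction transfers n = 2 electrons.
Here Q = [Cd²⁺(aq)] / [Cu²⁺(aq)] = 0.000967 (log Q = −3.015), giving E = +0.73 − (0.0661/2)·(−3.015) = +0.8296 V.
ΔG = −nFE = −(2)(96500)(+0.8296) J/mol = −160 kJ/mol.

−160 kJ/mol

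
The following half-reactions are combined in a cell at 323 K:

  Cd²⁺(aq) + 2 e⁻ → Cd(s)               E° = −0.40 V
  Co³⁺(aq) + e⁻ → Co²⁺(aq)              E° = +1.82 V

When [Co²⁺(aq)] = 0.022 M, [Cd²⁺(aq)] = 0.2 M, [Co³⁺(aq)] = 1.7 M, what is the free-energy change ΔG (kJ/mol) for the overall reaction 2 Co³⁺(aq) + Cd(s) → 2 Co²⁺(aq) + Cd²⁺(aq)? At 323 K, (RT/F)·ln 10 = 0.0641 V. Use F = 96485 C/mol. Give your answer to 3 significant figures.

E°cell = +1.82 − (−0.40) = +2.22 V; the balanced reaction transfers n = 2 electrons.
Q = ([Co²⁺(aq)]^2·[Cd²⁺(aq)]) / [Co³⁺(aq)]^2 = 3.35×10^−5, so log Q = −4.475 and E = +2.22 − (0.0641/2)(−4.475) = +2.3634 V.
Then ΔG = −nFE = −2 × 96485 × +2.3634 J/mol = −456 kJ/mol.

−456 kJ/mol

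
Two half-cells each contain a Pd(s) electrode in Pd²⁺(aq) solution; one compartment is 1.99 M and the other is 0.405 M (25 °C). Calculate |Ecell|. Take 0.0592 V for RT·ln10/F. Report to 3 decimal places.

For a concentration cell E°cell = 0, since both electrodes use the same couple.
The compartment with the higher Pd²⁺(aq) concentration (1.99 M) acts as the cathode; ions are reduced there and produced at the dilute (0.405 M) anode.
With n = 2, Ecell = −(0.0592/2)·log([dilute]/[conc]) = −(0.0592/2)·log(0.405/1.99) = +0.020 V.

0.020 V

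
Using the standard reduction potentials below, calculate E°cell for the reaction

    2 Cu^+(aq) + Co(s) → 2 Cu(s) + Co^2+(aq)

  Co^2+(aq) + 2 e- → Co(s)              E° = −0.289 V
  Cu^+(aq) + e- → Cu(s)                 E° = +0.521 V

+0.810 V

Cu^+(aq) gains electrons, so the Cu⁺/Cu couple is the cathode; the Co²⁺/Co couple is the anode.
E°cell = E°(cathode) − E°(anode) = +0.521 − (−0.289) = +0.810 V.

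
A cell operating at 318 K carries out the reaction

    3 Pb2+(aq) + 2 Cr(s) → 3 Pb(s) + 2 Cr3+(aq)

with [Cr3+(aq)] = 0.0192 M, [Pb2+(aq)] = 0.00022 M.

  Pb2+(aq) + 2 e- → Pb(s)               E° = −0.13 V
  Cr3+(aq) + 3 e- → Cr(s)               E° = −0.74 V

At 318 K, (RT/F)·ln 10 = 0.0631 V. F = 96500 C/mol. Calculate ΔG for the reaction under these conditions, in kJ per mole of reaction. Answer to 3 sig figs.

With Pb²⁺/Pb reduced at the cathode, E°cell = −0.13 − (−0.74) = +0.61 V and n = 6.
The reaction quotient is [Cr3+(aq)]^2 / [Pb2+(aq)]^3 = 3.46×10^7; by Nernst, E = +0.61 − (0.0631/6)(7.539) = +0.5307 V.
Then ΔG = −nFE = −6 × 96500 × +0.5307 J/mol = −307 kJ/mol.

−307 kJ/mol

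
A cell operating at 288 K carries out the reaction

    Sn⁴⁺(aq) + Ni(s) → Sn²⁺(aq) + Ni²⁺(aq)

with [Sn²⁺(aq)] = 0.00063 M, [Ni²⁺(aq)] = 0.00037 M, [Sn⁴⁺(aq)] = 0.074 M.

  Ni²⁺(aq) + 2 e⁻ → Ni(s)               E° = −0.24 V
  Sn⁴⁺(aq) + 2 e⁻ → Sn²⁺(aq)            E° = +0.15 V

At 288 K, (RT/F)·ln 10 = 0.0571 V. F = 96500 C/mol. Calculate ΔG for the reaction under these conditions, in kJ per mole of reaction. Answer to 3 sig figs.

With Sn⁴⁺/Sn²⁺ reduced at the cathode, E°cell = +0.15 − (−0.24) = +0.39 V and n = 2.
Here Q = ([Sn²⁺(aq)]·[Ni²⁺(aq)]) / [Sn⁴⁺(aq)] = 3.15×10^−6 (log Q = −5.502), giving E = +0.39 − (0.0571/2)·(−5.502) = +0.5471 V.
ΔG = −nFE = −(2)(96500)(+0.5471) J/mol = −106 kJ/mol.

−106 kJ/mol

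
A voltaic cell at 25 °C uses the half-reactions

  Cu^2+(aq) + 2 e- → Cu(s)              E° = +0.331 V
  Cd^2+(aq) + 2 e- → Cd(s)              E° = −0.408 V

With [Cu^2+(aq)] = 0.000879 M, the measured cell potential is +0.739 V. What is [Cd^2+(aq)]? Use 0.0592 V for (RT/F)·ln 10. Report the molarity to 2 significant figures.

The Cu²⁺/Cu couple has the larger reduction potential, so it is the cathode: E°cell = +0.331 − (−0.408) = +0.739 V and n = 2.
Rearranging E = E° − (0.0592/n)·log Q gives log Q = 2(+0.739 − (+0.739))/0.0592 = 0.000.
Balancing electrons gives Cu^2+(aq) + Cd(s) → Cu(s) + Cd^2+(aq); thus Q = [Cd^2+(aq)] / [Cu^2+(aq)].
Substituting the known concentrations and solving, log [Cd^2+(aq)] = −3.056 and [Cd^2+(aq)] = 0.00088 M.

0.00088 M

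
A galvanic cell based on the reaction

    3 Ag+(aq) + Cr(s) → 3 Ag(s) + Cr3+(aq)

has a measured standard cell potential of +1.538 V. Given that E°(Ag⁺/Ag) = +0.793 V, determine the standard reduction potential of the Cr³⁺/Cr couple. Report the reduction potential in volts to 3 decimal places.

In the reaction as written the Ag⁺/Ag couple is reduced (cathode) and Cr³⁺/Cr is oxidized (anode), so E°cell = E°(Ag⁺/Ag) − E°(Cr³⁺/Cr).
E°(Cr³⁺/Cr) = E°(cathode) − E°cell = +0.793 − (+1.538) = −0.745 V.

−0.745 V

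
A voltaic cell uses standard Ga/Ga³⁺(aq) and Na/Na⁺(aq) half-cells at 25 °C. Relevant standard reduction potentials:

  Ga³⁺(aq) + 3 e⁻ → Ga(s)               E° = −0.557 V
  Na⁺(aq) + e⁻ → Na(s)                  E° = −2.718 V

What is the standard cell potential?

Of the two couples in this cell, the one with the more positive reduction potential is reduced at the cathode: here that is Ga³⁺/Ga (−0.557 V); Na⁺/Na (−2.718 V) is the anode.
E°cell = E°(cathode) − E°(anode) = −0.557 − (−2.718) = +2.161 V.

+2.161 V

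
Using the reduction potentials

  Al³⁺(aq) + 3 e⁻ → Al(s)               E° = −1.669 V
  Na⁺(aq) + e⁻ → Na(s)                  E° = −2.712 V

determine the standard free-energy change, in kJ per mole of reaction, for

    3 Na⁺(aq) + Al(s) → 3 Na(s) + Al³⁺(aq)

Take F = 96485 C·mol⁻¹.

+302 kJ/mol

In the reaction as written Na⁺(aq) is reduced, so the Na⁺/Na couple is the cathode and Al³⁺/Al is the anode.
E°cell = −2.712 − (−1.669) = −1.043 V; balancing electrons gives n = 3.
ΔG° = −nFE°cell = −(3)(96485)(−1.043) J/mol = +302 kJ/mol.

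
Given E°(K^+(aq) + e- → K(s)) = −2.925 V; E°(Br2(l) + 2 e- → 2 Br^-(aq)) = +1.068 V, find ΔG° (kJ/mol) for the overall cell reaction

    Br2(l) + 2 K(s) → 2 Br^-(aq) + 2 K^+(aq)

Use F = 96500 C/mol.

−771 kJ/mol

In the reaction as written Br2(l) is reduced, so the Br₂/Br⁻ couple is the cathode and K⁺/K is the anode.
E°cell = +1.068 − (−2.925) = +3.993 V; balancing electrons gives n = 2.
ΔG° = −nFE°cell = −(2)(96500)(+3.993) J/mol = −771 kJ/mol.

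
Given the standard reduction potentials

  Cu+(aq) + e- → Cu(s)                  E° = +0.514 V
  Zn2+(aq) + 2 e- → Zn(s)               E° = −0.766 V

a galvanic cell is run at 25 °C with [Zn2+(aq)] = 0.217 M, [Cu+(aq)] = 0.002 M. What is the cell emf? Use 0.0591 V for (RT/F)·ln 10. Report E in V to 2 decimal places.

+1.14 V

Cu⁺/Cu is reduced (cathode, E° = +0.514 V) and Zn²⁺/Zn is oxidized (anode).
E°cell = E°cat − E°an = +0.514 − (−0.766) = +1.280 V; n = 2.
The balanced reaction is 2 Cu+(aq) + Zn(s) → 2 Cu(s) + Zn2+(aq), so Q = [Zn2+(aq)] / [Cu+(aq)]^2 = 5.42×10^4 and log Q = 4.734.
E = E° − (0.0591/n)·log Q = +1.280 − (0.0591/2)(4.734) = +1.14 V.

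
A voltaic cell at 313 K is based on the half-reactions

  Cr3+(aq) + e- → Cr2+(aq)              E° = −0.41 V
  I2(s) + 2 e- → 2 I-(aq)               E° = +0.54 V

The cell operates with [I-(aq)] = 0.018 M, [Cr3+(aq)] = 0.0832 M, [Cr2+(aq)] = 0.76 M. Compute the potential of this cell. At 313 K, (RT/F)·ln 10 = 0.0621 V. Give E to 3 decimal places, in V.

Since E°(I₂/I⁻) > E°(Cr³⁺/Cr²⁺), I₂/I⁻ serves as the cathode.
The standard potential is +0.54 − (−0.41) = +0.95 V and the balanced reaction transfers n = 2 electrons.
For the overall reaction I2(s) + 2 Cr2+(aq) → 2 I-(aq) + 2 Cr3+(aq), Q = ([I-(aq)]^2·[Cr3+(aq)]^2) / [Cr2+(aq)]^2 = 3.88×10^−6, giving log Q = −5.411.
By the Nernst equation, E = +0.95 − (0.0621/2)·(−5.411) = +1.118 V.

+1.118 V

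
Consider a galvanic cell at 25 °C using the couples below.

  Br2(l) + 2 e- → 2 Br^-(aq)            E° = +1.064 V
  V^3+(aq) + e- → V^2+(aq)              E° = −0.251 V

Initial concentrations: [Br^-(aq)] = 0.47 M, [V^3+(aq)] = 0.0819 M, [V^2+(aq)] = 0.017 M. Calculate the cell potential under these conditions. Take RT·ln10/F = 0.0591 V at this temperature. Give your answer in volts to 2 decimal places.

The Br₂/Br⁻ couple has the more positive E°, so it is the cathode; V³⁺/V²⁺ is the anode.
E°cell = +1.064 − (−0.251) = +1.315 V, with n = 2 electrons transferred.
Balancing gives Br2(l) + 2 V^2+(aq) → 2 Br^-(aq) + 2 V^3+(aq); hence Q = ([Br^-(aq)]^2·[V^3+(aq)]^2) / [V^2+(aq)]^2 = 5.13 (log Q = 0.710).
E = E° − (0.0591/n)·log Q = +1.315 − (0.0591/2)(0.710) = +1.29 V.

+1.29 V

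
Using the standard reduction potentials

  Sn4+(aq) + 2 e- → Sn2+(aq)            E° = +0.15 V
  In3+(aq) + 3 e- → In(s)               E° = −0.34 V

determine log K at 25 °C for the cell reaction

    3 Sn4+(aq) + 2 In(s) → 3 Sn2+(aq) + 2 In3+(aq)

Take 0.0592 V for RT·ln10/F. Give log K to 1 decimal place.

The Sn⁴⁺/Sn²⁺ couple is reduced (cathode); E°cell = +0.15 − (−0.34) = +0.49 V with n = 6.
At equilibrium E = 0, so log K = nE°cell / 0.0592 = (6)(+0.49) / 0.0592 = 49.7.

log K = 49.7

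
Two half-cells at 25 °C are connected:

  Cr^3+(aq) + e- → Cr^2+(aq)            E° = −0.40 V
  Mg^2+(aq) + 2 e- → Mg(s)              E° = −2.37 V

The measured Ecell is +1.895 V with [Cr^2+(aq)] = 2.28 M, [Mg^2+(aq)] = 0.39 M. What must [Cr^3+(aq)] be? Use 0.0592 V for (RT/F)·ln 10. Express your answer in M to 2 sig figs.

With Cr³⁺/Cr²⁺ at the cathode and Mg²⁺/Mg at the anode, E°cell = −0.40 − (−2.37) = +1.97 V (n = 2).
From the Nernst equation, log Q = n(E° − E)/0.0592 = 2·(+1.97 − (+1.895))/0.0592 = 2.534.
Balancing electrons gives 2 Cr^3+(aq) + Mg(s) → 2 Cr^2+(aq) + Mg^2+(aq); thus Q = ([Cr^2+(aq)]^2·[Mg^2+(aq)]) / [Cr^3+(aq)]^2.
Solving for the unknown gives log [Cr^3+(aq)] = −1.114, so [Cr^3+(aq)] ≈ 0.077 M.

0.077 M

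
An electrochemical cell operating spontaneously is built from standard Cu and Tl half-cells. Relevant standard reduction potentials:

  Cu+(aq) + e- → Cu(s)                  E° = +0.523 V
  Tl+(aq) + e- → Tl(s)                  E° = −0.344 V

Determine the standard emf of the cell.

+0.867 V

The Cu⁺/Cu couple has the higher E°, so Cu ion is reduced (cathode) and Tl is oxidized (anode).
E°cell = E°(cathode) − E°(anode) = +0.523 − (−0.344) = +0.867 V.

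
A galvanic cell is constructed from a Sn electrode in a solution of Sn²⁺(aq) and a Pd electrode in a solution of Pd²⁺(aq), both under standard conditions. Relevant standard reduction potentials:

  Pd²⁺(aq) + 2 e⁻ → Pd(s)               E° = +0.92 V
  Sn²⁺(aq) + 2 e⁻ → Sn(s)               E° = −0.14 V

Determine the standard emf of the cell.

Of the two couples in this cell, the one with the more positive reduction potential is reduced at the cathode: here that is Pd²⁺/Pd (+0.92 V); Sn²⁺/Sn (−0.14 V) is the anode.
E°cell = E°(cathode) − E°(anode) = +0.92 − (−0.14) = +1.06 V.

+1.06 V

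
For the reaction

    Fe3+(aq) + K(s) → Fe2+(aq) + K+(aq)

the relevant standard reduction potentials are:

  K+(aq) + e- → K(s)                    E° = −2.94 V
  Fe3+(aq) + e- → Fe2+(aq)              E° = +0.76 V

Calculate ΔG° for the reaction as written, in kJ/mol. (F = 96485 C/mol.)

In the reaction as written Fe3+(aq) is reduced, so the Fe³⁺/Fe²⁺ couple is the cathode and K⁺/K is the anode.
E°cell = +0.76 − (−2.94) = +3.70 V; balancing electrons gives n = 1.
ΔG° = −nFE°cell = −(1)(96485)(+3.70) J/mol = −357 kJ/mol.

−357 kJ/mol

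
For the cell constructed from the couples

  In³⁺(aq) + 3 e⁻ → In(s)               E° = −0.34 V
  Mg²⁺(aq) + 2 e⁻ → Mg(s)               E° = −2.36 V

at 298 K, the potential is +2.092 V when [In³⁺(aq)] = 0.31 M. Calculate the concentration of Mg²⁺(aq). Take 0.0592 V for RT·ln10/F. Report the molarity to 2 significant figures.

0.0017 M

With In³⁺/In at the cathode and Mg²⁺/Mg at the anode, E°cell = −0.34 − (−2.36) = +2.02 V (n = 6).
Rearranging E = E° − (0.0592/n)·log Q gives log Q = 6(+2.02 − (+2.092))/0.0592 = −7.297.
For 2 In³⁺(aq) + 3 Mg(s) → 2 In(s) + 3 Mg²⁺(aq), the reaction quotient is Q = [Mg²⁺(aq)]^3 / [In³⁺(aq)]^2.
Solving for the unknown gives log [Mg²⁺(aq)] = −2.771, so [Mg²⁺(aq)] ≈ 0.0017 M.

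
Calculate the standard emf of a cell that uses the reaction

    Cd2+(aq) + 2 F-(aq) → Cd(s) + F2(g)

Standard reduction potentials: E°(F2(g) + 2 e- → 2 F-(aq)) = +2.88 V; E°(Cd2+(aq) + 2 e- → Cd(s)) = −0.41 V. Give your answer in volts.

−3.29 V

Cd2+(aq) gains electrons, so the Cd²⁺/Cd couple is the cathode; the F₂/F⁻ couple is the anode.
E°cell = E°(cathode) − E°(anode) = −0.41 − (+2.88) = −3.29 V.
The negative E°cell means the reaction is non-spontaneous in the direction written.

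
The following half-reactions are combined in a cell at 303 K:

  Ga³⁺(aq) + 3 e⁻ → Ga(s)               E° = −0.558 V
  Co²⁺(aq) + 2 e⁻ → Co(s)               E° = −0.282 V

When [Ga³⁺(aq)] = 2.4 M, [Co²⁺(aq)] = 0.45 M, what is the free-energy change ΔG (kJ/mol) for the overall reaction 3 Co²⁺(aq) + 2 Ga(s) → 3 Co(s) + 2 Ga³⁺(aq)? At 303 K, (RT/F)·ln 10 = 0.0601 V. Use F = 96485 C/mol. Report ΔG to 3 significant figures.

−149 kJ/mol

The standard cell potential is −0.282 − (−0.558) = +0.276 V, with n = 6 electrons in the balanced equation.
The reaction quotient is [Ga³⁺(aq)]^2 / [Co²⁺(aq)]^3 = 63.2; by Nernst, E = +0.276 − (0.0601/6)(1.801) = +0.2580 V.
Finally ΔG = −nFE = −(6)(96485 C/mol)(+0.2580 V) = −149 kJ/mol.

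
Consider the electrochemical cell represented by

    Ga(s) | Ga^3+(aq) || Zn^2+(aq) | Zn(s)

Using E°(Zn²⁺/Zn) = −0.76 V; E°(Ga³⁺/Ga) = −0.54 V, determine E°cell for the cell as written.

−0.22 V

By convention the left-hand electrode in cell notation is the anode (oxidation) and the right-hand electrode is the cathode (reduction).
E°cell = E°(right) − E°(left) = −0.76 − (−0.54) = −0.22 V.
The negative sign shows that, as written, the cell would require an external voltage to drive the reaction.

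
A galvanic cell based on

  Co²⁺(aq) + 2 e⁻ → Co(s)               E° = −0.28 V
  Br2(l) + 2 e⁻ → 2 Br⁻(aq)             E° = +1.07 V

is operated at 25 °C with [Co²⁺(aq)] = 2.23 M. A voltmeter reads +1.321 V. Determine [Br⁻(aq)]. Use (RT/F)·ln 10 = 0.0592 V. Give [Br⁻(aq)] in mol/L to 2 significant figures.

2.1 M

Br₂/Br⁻ is the cathode (higher E°); E°cell = +1.07 − (−0.28) = +1.35 V with n = 2.
From the Nernst equation, log Q = n(E° − E)/0.0592 = 2·(+1.35 − (+1.321))/0.0592 = 0.980.
The balanced reaction is Br2(l) + Co(s) → 2 Br⁻(aq) + Co²⁺(aq), so Q = [Br⁻(aq)]^2·[Co²⁺(aq)].
Substituting the known concentrations and solving, log [Br⁻(aq)] = 0.316 and [Br⁻(aq)] = 2.1 M.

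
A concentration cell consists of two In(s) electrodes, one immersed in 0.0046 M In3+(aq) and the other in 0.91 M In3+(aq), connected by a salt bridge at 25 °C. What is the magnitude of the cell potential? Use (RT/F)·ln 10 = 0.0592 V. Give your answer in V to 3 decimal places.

For a concentration cell E°cell = 0, since both electrodes use the same couple.
The compartment with the higher In3+(aq) concentration (0.91 M) acts as the cathode; ions are reduced there and produced at the dilute (0.0046 M) anode.
With n = 3, Ecell = −(0.0592/3)·log([dilute]/[conc]) = −(0.0592/3)·log(0.0046/0.91) = +0.045 V.

0.045 V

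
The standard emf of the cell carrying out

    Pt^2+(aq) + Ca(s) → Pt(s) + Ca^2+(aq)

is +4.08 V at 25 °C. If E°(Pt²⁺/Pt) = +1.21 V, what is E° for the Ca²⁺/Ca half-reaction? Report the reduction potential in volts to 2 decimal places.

In the reaction as written the Pt²⁺/Pt couple is reduced (cathode) and Ca²⁺/Ca is oxidized (anode), so E°cell = E°(Pt²⁺/Pt) − E°(Ca²⁺/Ca).
E°(Ca²⁺/Ca) = E°(cathode) − E°cell = +1.21 − (+4.08) = −2.87 V.

−2.87 V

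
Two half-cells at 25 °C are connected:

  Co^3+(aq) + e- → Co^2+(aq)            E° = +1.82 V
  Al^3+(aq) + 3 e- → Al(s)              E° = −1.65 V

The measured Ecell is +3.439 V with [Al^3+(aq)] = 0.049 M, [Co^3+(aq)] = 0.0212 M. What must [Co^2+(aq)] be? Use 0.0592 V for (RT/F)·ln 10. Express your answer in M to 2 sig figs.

The Co³⁺/Co²⁺ couple has the larger reduction potential, so it is the cathode: E°cell = +1.82 − (−1.65) = +3.47 V and n = 3.
Since E = E° − (0.0592/n)·log Q, log Q = n(E° − E)/0.0592 = 1.571.
Balancing electrons gives 3 Co^3+(aq) + Al(s) → 3 Co^2+(aq) + Al^3+(aq); thus Q = ([Co^2+(aq)]^3·[Al^3+(aq)]) / [Co^3+(aq)]^3.
Substituting the known concentrations and solving, log [Co^2+(aq)] = −0.713 and [Co^2+(aq)] = 0.19 M.

0.19 M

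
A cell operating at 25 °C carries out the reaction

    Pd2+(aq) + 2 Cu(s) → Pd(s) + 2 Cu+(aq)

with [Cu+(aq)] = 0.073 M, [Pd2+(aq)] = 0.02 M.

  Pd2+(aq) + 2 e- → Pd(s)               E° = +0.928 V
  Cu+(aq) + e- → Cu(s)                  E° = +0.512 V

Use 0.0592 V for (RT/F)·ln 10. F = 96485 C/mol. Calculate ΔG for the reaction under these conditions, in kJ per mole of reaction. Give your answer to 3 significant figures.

E°cell = +0.928 − (+0.512) = +0.416 V; the balanced reaction transfers n = 2 electrons.
Q = [Cu+(aq)]^2 / [Pd2+(aq)] = 0.266, so log Q = −0.574 and E = +0.416 − (0.0592/2)(−0.574) = +0.4330 V.
Then ΔG = −nFE = −2 × 96485 × +0.4330 J/mol = −83.6 kJ/mol.

−83.6 kJ/mol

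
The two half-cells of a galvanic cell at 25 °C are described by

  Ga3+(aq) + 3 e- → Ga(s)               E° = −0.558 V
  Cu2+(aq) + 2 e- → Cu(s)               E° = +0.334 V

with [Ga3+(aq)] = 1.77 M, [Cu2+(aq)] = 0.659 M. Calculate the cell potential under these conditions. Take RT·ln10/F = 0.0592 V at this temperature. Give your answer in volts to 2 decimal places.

+0.88 V

The Cu²⁺/Cu couple has the more positive E°, so it is the cathode; Ga³⁺/Ga is the anode.
E°cell = +0.334 − (−0.558) = +0.892 V, with n = 6 electrons transferred.
Balancing gives 3 Cu2+(aq) + 2 Ga(s) → 3 Cu(s) + 2 Ga3+(aq); hence Q = [Ga3+(aq)]^2 / [Cu2+(aq)]^3 = 10.9 (log Q = 1.039).
E = E° − (0.0592/n)·log Q = +0.892 − (0.0592/6)(1.039) = +0.88 V.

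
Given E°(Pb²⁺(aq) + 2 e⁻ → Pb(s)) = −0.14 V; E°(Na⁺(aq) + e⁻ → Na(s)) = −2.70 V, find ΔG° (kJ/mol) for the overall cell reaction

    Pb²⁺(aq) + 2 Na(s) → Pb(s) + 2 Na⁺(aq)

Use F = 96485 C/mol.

−494 kJ/mol

In the reaction as written Pb²⁺(aq) is reduced, so the Pb²⁺/Pb couple is the cathode and Na⁺/Na is the anode.
E°cell = −0.14 − (−2.70) = +2.56 V; balancing electrons gives n = 2.
ΔG° = −nFE°cell = −(2)(96485)(+2.56) J/mol = −494 kJ/mol.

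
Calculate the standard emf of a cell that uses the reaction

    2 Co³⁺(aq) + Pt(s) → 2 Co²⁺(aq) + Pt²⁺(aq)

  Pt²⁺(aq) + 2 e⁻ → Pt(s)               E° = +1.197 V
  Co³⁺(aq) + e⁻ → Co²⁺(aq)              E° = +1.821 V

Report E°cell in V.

+0.624 V

In the reaction as written, Co³⁺(aq) is reduced (cathode) and Pt²⁺(aq) is produced by oxidation at the anode.
E°cell = E°(cathode) − E°(anode) = +1.821 − (+1.197) = +0.624 V.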